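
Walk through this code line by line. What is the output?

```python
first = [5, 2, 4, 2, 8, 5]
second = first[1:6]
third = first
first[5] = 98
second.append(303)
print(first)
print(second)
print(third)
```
[5, 2, 4, 2, 8, 98]
[2, 4, 2, 8, 5, 303]
[5, 2, 4, 2, 8, 98]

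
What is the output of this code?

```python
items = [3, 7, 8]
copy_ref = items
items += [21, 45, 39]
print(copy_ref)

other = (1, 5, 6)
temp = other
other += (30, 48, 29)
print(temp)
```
[3, 7, 8, 21, 45, 39]
(1, 5, 6)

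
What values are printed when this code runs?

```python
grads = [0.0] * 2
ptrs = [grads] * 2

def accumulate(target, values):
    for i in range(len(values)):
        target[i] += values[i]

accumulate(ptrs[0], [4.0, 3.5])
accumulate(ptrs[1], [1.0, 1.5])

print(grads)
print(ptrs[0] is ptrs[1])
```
[5.0, 5.0]
True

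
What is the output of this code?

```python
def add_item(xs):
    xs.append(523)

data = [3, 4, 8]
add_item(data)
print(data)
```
[3, 4, 8, 523]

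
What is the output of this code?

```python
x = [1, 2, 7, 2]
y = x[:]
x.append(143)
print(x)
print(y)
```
[1, 2, 7, 2, 143]
[1, 2, 7, 2]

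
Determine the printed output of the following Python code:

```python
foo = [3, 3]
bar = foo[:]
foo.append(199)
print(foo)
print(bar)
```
[3, 3, 199]
[3, 3]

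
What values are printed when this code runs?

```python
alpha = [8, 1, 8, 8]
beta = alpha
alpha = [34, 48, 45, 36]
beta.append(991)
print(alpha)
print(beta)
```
[34, 48, 45, 36]
[8, 1, 8, 8, 991]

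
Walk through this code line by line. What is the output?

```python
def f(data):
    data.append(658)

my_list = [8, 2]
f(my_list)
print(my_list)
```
[8, 2, 658]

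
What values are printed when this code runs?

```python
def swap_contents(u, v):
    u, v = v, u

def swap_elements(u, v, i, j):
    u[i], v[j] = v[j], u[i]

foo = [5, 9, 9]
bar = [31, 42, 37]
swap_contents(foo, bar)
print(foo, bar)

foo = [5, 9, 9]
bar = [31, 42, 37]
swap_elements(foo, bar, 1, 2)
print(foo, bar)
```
[5, 9, 9] [31, 42, 37]
[5, 37, 9] [31, 42, 9]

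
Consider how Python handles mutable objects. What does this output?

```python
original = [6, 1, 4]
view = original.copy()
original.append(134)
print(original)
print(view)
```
[6, 1, 4, 134]
[6, 1, 4]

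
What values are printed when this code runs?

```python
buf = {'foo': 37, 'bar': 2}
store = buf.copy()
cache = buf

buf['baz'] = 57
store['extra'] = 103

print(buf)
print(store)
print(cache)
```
{'foo': 37, 'bar': 2, 'baz': 57}
{'foo': 37, 'bar': 2, 'extra': 103}
{'foo': 37, 'bar': 2, 'baz': 57}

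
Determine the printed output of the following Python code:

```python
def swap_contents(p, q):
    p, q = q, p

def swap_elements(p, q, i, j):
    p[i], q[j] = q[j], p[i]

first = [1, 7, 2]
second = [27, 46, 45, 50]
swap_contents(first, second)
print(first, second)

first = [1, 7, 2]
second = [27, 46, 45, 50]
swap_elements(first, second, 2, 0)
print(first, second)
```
[1, 7, 2] [27, 46, 45, 50]
[1, 7, 27] [2, 46, 45, 50]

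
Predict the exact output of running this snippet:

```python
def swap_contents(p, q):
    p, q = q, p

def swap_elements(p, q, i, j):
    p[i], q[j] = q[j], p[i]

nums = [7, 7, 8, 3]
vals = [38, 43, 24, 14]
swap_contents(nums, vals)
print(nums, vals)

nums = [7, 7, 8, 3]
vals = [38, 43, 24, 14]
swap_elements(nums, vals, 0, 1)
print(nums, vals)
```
[7, 7, 8, 3] [38, 43, 24, 14]
[43, 7, 8, 3] [38, 7, 24, 14]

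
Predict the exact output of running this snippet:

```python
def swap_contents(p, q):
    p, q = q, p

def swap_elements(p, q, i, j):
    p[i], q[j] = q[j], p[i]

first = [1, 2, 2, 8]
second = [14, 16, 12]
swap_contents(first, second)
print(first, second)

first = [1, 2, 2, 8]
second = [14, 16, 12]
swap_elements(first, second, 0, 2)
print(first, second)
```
[1, 2, 2, 8] [14, 16, 12]
[12, 2, 2, 8] [14, 16, 1]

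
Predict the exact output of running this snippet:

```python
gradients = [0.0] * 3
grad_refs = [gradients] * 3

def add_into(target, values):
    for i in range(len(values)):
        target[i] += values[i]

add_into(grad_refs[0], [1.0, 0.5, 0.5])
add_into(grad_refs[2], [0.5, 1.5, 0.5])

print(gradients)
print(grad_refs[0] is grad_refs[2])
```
[1.5, 2.0, 1.0]
True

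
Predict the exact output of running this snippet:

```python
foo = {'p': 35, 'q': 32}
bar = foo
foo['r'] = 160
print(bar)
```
{'p': 35, 'q': 32, 'r': 160}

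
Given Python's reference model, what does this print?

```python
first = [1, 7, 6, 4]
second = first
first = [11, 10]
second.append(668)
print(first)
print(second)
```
[11, 10]
[1, 7, 6, 4, 668]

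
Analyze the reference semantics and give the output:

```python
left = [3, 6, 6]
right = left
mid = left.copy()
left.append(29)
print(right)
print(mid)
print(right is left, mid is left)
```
[3, 6, 6, 29]
[3, 6, 6]
True False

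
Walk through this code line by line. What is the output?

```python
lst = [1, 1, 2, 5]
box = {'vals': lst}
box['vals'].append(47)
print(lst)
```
[1, 1, 2, 5, 47]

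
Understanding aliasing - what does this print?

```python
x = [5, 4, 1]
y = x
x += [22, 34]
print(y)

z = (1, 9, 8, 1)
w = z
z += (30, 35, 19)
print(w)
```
[5, 4, 1, 22, 34]
(1, 9, 8, 1)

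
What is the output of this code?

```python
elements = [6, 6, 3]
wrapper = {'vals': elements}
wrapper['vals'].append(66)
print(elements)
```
[6, 6, 3, 66]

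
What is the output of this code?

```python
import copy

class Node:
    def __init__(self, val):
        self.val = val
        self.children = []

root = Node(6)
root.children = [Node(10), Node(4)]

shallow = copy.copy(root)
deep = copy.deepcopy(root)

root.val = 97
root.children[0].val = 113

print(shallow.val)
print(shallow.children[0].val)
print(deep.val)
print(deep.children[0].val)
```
6
113
6
10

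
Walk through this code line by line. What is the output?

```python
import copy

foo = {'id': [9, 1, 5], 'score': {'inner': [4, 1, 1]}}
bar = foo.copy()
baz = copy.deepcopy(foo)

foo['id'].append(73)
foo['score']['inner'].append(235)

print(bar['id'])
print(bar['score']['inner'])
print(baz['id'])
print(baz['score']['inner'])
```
[9, 1, 5, 73]
[4, 1, 1, 235]
[9, 1, 5]
[4, 1, 1]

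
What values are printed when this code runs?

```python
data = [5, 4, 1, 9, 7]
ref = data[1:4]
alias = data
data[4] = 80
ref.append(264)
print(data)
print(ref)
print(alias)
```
[5, 4, 1, 9, 80]
[4, 1, 9, 264]
[5, 4, 1, 9, 80]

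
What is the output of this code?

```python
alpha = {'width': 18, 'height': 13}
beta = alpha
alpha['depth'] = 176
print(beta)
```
{'width': 18, 'height': 13, 'depth': 176}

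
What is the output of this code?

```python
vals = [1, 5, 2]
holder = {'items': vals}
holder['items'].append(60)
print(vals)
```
[1, 5, 2, 60]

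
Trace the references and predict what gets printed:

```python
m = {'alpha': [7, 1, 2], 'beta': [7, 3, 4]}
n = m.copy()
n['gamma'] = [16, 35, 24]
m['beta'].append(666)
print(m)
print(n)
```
{'alpha': [7, 1, 2], 'beta': [7, 3, 4, 666]}
{'alpha': [7, 1, 2], 'beta': [7, 3, 4, 666], 'gamma': [16, 35, 24]}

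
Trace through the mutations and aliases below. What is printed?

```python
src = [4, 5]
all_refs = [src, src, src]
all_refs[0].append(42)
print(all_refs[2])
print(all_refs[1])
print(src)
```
[4, 5, 42]
[4, 5, 42]
[4, 5, 42]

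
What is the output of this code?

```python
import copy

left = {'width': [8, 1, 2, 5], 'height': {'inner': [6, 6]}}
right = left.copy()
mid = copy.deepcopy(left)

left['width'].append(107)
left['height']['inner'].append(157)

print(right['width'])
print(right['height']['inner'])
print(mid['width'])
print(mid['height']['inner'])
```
[8, 1, 2, 5, 107]
[6, 6, 157]
[8, 1, 2, 5]
[6, 6]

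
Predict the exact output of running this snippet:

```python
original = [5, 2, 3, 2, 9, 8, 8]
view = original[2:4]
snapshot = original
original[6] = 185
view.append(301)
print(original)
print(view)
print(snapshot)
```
[5, 2, 3, 2, 9, 8, 185]
[3, 2, 301]
[5, 2, 3, 2, 9, 8, 185]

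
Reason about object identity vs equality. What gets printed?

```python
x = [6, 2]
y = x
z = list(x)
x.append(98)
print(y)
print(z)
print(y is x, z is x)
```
[6, 2, 98]
[6, 2]
True False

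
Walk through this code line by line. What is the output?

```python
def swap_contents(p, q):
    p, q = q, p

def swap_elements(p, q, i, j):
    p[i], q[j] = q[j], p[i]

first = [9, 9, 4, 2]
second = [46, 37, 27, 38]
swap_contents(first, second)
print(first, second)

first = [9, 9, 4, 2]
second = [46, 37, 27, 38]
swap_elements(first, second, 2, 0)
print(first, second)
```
[9, 9, 4, 2] [46, 37, 27, 38]
[9, 9, 46, 2] [4, 37, 27, 38]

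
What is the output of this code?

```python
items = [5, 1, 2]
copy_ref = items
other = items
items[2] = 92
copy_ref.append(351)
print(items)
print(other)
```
[5, 1, 92, 351]
[5, 1, 92, 351]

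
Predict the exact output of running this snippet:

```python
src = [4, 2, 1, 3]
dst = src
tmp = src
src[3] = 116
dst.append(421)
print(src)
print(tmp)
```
[4, 2, 1, 116, 421]
[4, 2, 1, 116, 421]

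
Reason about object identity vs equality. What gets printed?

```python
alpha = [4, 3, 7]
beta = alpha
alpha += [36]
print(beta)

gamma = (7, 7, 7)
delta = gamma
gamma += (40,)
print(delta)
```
[4, 3, 7, 36]
(7, 7, 7)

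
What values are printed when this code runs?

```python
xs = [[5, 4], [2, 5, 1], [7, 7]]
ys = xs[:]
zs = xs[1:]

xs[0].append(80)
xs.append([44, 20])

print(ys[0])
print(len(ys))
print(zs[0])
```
[5, 4, 80]
3
[2, 5, 1]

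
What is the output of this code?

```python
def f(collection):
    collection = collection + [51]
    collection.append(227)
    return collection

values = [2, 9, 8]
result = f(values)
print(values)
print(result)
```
[2, 9, 8]
[2, 9, 8, 51, 227]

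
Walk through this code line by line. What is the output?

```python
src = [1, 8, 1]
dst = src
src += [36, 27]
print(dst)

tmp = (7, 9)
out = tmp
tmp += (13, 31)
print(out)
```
[1, 8, 1, 36, 27]
(7, 9)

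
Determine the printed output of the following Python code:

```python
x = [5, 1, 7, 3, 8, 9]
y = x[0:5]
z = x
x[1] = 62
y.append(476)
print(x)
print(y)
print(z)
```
[5, 62, 7, 3, 8, 9]
[5, 1, 7, 3, 8, 476]
[5, 62, 7, 3, 8, 9]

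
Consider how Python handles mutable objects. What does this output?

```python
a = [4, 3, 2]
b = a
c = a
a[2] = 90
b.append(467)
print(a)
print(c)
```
[4, 3, 90, 467]
[4, 3, 90, 467]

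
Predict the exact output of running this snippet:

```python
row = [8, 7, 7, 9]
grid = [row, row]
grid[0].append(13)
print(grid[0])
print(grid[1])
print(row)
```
[8, 7, 7, 9, 13]
[8, 7, 7, 9, 13]
[8, 7, 7, 9, 13]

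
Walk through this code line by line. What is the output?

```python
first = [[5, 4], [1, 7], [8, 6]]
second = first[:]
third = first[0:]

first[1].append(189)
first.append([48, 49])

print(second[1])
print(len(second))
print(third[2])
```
[1, 7, 189]
3
[8, 6]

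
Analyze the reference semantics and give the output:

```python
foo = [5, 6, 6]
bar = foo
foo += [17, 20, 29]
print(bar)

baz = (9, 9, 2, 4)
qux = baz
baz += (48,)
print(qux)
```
[5, 6, 6, 17, 20, 29]
(9, 9, 2, 4)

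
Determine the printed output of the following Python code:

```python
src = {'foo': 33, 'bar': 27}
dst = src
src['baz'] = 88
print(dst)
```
{'foo': 33, 'bar': 27, 'baz': 88}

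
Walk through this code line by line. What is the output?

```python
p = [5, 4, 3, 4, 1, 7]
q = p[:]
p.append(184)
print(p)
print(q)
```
[5, 4, 3, 4, 1, 7, 184]
[5, 4, 3, 4, 1, 7]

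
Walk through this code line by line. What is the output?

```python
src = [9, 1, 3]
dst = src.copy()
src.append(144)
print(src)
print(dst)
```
[9, 1, 3, 144]
[9, 1, 3]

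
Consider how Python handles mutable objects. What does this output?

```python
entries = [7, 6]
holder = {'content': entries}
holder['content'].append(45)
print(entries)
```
[7, 6, 45]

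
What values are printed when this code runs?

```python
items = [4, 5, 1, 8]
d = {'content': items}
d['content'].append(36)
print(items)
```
[4, 5, 1, 8, 36]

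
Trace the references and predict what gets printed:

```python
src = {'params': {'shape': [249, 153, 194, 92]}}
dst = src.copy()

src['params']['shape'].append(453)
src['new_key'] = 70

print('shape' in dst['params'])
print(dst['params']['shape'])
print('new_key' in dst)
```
True
[249, 153, 194, 92, 453]
False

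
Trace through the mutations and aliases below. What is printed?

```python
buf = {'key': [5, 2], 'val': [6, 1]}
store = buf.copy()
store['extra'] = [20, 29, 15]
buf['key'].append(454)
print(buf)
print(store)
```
{'key': [5, 2, 454], 'val': [6, 1]}
{'key': [5, 2, 454], 'val': [6, 1], 'extra': [20, 29, 15]}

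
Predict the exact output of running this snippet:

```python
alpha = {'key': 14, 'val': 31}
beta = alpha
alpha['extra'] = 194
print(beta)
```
{'key': 14, 'val': 31, 'extra': 194}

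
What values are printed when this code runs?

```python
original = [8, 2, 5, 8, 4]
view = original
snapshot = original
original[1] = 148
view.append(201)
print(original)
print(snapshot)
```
[8, 148, 5, 8, 4, 201]
[8, 148, 5, 8, 4, 201]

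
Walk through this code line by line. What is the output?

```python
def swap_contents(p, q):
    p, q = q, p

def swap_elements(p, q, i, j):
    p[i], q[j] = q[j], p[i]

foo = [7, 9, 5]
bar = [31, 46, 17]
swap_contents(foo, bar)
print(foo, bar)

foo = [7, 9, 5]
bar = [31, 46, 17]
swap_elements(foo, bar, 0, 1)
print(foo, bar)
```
[7, 9, 5] [31, 46, 17]
[46, 9, 5] [31, 7, 17]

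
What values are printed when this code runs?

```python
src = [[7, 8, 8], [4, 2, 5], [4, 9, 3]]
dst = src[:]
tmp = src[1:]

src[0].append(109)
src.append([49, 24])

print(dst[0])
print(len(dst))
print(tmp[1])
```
[7, 8, 8, 109]
3
[4, 9, 3]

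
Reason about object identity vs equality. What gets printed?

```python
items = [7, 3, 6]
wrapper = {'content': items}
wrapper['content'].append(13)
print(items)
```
[7, 3, 6, 13]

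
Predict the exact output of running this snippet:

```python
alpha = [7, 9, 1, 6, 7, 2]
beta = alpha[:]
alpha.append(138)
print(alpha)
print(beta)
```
[7, 9, 1, 6, 7, 2, 138]
[7, 9, 1, 6, 7, 2]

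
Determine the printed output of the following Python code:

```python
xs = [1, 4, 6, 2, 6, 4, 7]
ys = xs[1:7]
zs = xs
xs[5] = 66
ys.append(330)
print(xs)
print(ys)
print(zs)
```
[1, 4, 6, 2, 6, 66, 7]
[4, 6, 2, 6, 4, 7, 330]
[1, 4, 6, 2, 6, 66, 7]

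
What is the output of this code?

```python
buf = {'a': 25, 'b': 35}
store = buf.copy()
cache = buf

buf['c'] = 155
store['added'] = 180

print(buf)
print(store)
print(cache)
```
{'a': 25, 'b': 35, 'c': 155}
{'a': 25, 'b': 35, 'added': 180}
{'a': 25, 'b': 35, 'c': 155}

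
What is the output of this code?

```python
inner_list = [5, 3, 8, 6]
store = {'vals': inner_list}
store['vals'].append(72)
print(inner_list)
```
[5, 3, 8, 6, 72]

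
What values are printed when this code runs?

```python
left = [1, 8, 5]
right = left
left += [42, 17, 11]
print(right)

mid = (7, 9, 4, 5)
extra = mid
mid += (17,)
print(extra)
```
[1, 8, 5, 42, 17, 11]
(7, 9, 4, 5)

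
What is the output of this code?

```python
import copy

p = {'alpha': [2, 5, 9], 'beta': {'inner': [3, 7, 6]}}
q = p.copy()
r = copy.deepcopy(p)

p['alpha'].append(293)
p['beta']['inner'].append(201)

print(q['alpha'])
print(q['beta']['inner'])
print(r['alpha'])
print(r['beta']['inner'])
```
[2, 5, 9, 293]
[3, 7, 6, 201]
[2, 5, 9]
[3, 7, 6]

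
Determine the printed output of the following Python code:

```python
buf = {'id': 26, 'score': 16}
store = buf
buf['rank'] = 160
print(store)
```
{'id': 26, 'score': 16, 'rank': 160}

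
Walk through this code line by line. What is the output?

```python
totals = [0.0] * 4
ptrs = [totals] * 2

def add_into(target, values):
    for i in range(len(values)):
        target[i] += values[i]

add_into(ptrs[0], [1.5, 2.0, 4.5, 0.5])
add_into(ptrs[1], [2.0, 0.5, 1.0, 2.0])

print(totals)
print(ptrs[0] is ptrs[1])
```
[3.5, 2.5, 5.5, 2.5]
True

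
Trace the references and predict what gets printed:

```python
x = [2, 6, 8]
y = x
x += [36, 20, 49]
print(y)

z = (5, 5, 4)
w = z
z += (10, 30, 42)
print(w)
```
[2, 6, 8, 36, 20, 49]
(5, 5, 4)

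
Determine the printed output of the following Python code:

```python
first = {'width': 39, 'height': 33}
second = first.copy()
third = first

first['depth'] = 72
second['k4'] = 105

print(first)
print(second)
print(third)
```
{'width': 39, 'height': 33, 'depth': 72}
{'width': 39, 'height': 33, 'k4': 105}
{'width': 39, 'height': 33, 'depth': 72}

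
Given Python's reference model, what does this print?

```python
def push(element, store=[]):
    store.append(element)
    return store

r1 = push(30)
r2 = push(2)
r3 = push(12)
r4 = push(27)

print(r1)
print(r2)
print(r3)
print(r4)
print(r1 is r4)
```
[30, 2, 12, 27]
[30, 2, 12, 27]
[30, 2, 12, 27]
[30, 2, 12, 27]
True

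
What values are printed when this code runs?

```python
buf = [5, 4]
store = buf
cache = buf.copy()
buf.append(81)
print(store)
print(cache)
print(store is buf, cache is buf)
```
[5, 4, 81]
[5, 4]
True False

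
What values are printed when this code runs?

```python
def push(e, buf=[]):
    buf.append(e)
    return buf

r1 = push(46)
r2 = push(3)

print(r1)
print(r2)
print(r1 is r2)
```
[46, 3]
[46, 3]
True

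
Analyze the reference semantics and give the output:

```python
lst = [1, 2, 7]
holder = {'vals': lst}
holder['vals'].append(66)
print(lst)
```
[1, 2, 7, 66]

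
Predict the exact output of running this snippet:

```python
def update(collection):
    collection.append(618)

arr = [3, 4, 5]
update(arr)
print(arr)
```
[3, 4, 5, 618]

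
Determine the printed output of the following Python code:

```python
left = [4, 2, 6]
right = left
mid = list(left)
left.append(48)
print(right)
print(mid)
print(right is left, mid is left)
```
[4, 2, 6, 48]
[4, 2, 6]
True False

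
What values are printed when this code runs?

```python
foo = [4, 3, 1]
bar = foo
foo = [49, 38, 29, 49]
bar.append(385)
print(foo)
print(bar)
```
[49, 38, 29, 49]
[4, 3, 1, 385]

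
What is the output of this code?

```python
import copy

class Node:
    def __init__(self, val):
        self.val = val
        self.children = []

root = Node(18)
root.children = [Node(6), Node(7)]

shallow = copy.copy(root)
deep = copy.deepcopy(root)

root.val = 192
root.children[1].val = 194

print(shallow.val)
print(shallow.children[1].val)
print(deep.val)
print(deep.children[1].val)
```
18
194
18
7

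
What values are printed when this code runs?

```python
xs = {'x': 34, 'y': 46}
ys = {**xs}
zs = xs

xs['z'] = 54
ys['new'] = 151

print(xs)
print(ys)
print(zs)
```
{'x': 34, 'y': 46, 'z': 54}
{'x': 34, 'y': 46, 'new': 151}
{'x': 34, 'y': 46, 'z': 54}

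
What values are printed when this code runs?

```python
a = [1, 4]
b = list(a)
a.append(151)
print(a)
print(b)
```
[1, 4, 151]
[1, 4]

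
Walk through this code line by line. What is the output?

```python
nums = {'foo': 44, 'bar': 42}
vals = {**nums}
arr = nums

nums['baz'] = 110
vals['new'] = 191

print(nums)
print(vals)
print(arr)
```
{'foo': 44, 'bar': 42, 'baz': 110}
{'foo': 44, 'bar': 42, 'new': 191}
{'foo': 44, 'bar': 42, 'baz': 110}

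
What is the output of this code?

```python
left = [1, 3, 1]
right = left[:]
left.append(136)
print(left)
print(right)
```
[1, 3, 1, 136]
[1, 3, 1]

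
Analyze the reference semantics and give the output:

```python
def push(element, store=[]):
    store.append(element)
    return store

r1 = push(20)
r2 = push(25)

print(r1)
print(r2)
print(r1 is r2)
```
[20, 25]
[20, 25]
True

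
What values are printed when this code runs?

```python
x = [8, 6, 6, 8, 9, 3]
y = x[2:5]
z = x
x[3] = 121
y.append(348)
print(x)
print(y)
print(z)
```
[8, 6, 6, 121, 9, 3]
[6, 8, 9, 348]
[8, 6, 6, 121, 9, 3]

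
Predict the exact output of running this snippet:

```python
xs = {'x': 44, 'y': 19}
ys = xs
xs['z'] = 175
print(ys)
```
{'x': 44, 'y': 19, 'z': 175}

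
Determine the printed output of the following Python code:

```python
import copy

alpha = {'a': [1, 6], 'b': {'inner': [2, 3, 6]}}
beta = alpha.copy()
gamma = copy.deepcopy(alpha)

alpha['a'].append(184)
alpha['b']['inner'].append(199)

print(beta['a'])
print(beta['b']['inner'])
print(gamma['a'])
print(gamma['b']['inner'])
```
[1, 6, 184]
[2, 3, 6, 199]
[1, 6]
[2, 3, 6]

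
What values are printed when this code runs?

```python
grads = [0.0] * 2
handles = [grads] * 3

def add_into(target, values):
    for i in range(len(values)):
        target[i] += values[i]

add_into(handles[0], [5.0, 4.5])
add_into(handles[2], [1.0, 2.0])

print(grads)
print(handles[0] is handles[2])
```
[6.0, 6.5]
True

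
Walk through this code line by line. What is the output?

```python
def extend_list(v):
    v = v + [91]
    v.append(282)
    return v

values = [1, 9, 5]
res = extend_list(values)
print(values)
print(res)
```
[1, 9, 5]
[1, 9, 5, 91, 282]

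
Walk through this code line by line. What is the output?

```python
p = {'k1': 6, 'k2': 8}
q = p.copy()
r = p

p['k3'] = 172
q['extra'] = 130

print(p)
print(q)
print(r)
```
{'k1': 6, 'k2': 8, 'k3': 172}
{'k1': 6, 'k2': 8, 'extra': 130}
{'k1': 6, 'k2': 8, 'k3': 172}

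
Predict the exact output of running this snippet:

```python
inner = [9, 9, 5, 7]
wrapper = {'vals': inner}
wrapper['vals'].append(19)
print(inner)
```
[9, 9, 5, 7, 19]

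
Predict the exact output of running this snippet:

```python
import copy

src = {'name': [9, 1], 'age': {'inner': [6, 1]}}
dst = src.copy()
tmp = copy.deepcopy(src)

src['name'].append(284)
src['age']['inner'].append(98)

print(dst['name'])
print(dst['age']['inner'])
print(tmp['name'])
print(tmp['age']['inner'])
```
[9, 1, 284]
[6, 1, 98]
[9, 1]
[6, 1]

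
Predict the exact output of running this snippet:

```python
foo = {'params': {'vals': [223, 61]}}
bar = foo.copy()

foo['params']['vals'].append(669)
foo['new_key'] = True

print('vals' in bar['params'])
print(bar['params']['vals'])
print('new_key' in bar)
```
True
[223, 61, 669]
False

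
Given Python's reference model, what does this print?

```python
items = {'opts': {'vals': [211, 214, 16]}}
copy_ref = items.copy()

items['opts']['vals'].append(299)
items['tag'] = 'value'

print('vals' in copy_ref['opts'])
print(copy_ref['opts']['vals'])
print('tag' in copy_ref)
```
True
[211, 214, 16, 299]
False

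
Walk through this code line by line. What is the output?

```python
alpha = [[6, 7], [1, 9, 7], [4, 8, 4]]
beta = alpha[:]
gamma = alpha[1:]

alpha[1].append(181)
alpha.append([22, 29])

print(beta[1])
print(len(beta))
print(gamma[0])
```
[1, 9, 7, 181]
3
[1, 9, 7, 181]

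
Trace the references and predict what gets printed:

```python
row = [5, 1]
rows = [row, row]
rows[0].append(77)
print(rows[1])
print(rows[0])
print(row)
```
[5, 1, 77]
[5, 1, 77]
[5, 1, 77]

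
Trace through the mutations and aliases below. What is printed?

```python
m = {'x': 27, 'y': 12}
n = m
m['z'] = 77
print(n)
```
{'x': 27, 'y': 12, 'z': 77}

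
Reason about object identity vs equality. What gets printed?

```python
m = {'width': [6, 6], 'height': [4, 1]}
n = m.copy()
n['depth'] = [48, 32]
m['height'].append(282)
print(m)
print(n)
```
{'width': [6, 6], 'height': [4, 1, 282]}
{'width': [6, 6], 'height': [4, 1, 282], 'depth': [48, 32]}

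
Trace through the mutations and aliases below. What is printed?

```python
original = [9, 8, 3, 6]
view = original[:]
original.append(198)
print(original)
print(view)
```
[9, 8, 3, 6, 198]
[9, 8, 3, 6]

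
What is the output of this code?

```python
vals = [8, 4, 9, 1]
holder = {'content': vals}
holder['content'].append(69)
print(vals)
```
[8, 4, 9, 1, 69]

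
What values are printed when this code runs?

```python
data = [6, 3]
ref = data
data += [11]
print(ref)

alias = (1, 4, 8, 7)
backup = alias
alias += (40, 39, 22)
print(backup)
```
[6, 3, 11]
(1, 4, 8, 7)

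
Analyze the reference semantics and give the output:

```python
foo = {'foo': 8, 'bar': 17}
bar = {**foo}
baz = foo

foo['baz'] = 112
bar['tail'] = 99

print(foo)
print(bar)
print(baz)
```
{'foo': 8, 'bar': 17, 'baz': 112}
{'foo': 8, 'bar': 17, 'tail': 99}
{'foo': 8, 'bar': 17, 'baz': 112}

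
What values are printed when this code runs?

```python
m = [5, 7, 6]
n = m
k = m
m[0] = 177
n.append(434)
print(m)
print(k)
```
[177, 7, 6, 434]
[177, 7, 6, 434]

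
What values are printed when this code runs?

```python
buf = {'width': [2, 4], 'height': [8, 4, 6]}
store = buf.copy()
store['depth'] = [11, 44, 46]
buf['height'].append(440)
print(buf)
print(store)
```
{'width': [2, 4], 'height': [8, 4, 6, 440]}
{'width': [2, 4], 'height': [8, 4, 6, 440], 'depth': [11, 44, 46]}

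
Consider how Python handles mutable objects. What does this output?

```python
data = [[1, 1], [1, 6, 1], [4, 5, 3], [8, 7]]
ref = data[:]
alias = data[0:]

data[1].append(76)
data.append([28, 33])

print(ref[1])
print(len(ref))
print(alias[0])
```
[1, 6, 1, 76]
4
[1, 1]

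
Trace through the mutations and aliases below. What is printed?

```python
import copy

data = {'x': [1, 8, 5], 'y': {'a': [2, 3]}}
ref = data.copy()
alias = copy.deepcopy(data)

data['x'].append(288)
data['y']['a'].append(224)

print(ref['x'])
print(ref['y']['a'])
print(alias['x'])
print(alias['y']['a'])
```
[1, 8, 5, 288]
[2, 3, 224]
[1, 8, 5]
[2, 3]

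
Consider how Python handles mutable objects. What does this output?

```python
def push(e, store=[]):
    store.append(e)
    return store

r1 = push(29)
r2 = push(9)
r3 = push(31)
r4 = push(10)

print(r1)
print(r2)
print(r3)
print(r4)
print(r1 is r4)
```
[29, 9, 31, 10]
[29, 9, 31, 10]
[29, 9, 31, 10]
[29, 9, 31, 10]
True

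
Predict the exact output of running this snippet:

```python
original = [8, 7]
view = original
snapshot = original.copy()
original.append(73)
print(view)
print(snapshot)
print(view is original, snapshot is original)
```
[8, 7, 73]
[8, 7]
True False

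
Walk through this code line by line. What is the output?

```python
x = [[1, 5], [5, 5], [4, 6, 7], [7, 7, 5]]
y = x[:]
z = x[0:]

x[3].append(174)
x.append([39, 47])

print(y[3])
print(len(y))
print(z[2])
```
[7, 7, 5, 174]
4
[4, 6, 7]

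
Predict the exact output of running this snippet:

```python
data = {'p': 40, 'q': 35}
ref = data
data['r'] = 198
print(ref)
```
{'p': 40, 'q': 35, 'r': 198}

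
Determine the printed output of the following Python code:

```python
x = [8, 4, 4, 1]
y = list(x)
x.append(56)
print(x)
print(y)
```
[8, 4, 4, 1, 56]
[8, 4, 4, 1]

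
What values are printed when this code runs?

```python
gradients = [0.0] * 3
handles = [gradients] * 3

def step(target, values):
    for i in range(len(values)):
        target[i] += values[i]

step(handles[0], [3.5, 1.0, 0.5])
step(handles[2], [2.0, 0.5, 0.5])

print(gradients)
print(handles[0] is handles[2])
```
[5.5, 1.5, 1.0]
True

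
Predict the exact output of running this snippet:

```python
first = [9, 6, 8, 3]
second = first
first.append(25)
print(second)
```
[9, 6, 8, 3, 25]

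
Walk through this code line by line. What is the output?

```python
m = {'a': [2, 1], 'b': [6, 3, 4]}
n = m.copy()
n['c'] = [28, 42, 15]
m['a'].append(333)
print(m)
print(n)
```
{'a': [2, 1, 333], 'b': [6, 3, 4]}
{'a': [2, 1, 333], 'b': [6, 3, 4], 'c': [28, 42, 15]}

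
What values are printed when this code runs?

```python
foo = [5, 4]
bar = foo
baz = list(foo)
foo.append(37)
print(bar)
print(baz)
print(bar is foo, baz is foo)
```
[5, 4, 37]
[5, 4]
True False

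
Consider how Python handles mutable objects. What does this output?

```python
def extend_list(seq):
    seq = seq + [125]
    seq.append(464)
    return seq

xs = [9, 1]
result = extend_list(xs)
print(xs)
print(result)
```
[9, 1]
[9, 1, 125, 464]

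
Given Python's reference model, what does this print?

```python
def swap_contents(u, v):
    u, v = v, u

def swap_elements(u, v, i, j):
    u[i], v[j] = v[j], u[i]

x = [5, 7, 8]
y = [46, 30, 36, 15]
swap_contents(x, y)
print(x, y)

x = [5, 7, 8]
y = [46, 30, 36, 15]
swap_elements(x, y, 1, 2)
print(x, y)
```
[5, 7, 8] [46, 30, 36, 15]
[5, 36, 8] [46, 30, 7, 15]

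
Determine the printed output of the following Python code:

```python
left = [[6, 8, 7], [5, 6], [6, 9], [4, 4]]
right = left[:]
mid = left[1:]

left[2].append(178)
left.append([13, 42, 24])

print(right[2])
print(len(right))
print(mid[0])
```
[6, 9, 178]
4
[5, 6]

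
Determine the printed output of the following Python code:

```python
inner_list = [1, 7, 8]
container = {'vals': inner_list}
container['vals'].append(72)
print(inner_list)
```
[1, 7, 8, 72]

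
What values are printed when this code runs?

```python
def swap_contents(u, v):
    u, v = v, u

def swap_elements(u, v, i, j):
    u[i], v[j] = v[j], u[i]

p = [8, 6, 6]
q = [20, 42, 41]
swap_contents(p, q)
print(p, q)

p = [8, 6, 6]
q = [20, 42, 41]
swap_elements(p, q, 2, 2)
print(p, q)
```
[8, 6, 6] [20, 42, 41]
[8, 6, 41] [20, 42, 6]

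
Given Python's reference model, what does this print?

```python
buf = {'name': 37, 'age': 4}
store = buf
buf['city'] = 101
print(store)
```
{'name': 37, 'age': 4, 'city': 101}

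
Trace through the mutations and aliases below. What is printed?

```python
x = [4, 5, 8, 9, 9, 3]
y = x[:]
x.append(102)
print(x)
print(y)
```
[4, 5, 8, 9, 9, 3, 102]
[4, 5, 8, 9, 9, 3]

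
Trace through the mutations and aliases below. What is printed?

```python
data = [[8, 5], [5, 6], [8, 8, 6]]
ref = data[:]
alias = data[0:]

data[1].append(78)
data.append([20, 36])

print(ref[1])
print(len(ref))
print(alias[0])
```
[5, 6, 78]
3
[8, 5]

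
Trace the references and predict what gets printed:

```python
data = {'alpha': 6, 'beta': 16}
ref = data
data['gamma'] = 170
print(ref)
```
{'alpha': 6, 'beta': 16, 'gamma': 170}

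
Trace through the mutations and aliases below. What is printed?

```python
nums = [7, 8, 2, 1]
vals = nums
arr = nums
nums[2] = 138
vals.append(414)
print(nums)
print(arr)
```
[7, 8, 138, 1, 414]
[7, 8, 138, 1, 414]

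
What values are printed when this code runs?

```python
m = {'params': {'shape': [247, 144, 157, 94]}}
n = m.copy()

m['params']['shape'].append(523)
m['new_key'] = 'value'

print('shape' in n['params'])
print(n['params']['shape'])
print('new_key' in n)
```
True
[247, 144, 157, 94, 523]
False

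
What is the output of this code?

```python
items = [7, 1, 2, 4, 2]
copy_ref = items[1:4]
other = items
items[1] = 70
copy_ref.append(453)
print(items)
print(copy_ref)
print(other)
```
[7, 70, 2, 4, 2]
[1, 2, 4, 453]
[7, 70, 2, 4, 2]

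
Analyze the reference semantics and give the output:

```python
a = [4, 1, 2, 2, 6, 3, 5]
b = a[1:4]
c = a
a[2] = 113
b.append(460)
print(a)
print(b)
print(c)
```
[4, 1, 113, 2, 6, 3, 5]
[1, 2, 2, 460]
[4, 1, 113, 2, 6, 3, 5]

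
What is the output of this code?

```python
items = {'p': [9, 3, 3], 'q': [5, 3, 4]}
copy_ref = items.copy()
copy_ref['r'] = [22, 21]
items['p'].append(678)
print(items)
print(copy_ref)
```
{'p': [9, 3, 3, 678], 'q': [5, 3, 4]}
{'p': [9, 3, 3, 678], 'q': [5, 3, 4], 'r': [22, 21]}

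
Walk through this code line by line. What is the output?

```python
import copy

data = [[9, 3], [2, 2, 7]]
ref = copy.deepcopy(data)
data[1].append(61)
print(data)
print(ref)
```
[[9, 3], [2, 2, 7, 61]]
[[9, 3], [2, 2, 7]]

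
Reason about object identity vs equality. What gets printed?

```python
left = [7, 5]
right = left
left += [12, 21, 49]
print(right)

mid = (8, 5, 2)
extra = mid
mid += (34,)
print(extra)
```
[7, 5, 12, 21, 49]
(8, 5, 2)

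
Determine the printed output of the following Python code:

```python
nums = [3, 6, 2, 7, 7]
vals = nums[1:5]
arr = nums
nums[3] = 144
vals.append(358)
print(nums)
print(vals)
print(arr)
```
[3, 6, 2, 144, 7]
[6, 2, 7, 7, 358]
[3, 6, 2, 144, 7]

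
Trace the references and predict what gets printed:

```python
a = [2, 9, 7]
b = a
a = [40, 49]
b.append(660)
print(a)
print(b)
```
[40, 49]
[2, 9, 7, 660]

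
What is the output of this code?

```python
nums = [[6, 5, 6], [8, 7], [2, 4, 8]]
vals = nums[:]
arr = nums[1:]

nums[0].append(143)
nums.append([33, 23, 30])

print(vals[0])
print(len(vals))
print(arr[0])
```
[6, 5, 6, 143]
3
[8, 7]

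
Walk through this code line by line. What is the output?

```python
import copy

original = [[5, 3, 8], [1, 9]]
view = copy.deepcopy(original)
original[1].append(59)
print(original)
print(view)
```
[[5, 3, 8], [1, 9, 59]]
[[5, 3, 8], [1, 9]]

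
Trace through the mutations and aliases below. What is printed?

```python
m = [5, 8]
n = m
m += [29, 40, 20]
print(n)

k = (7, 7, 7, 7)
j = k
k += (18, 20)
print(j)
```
[5, 8, 29, 40, 20]
(7, 7, 7, 7)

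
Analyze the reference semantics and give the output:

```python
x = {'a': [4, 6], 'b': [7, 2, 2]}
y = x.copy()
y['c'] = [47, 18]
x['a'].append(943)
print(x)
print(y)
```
{'a': [4, 6, 943], 'b': [7, 2, 2]}
{'a': [4, 6, 943], 'b': [7, 2, 2], 'c': [47, 18]}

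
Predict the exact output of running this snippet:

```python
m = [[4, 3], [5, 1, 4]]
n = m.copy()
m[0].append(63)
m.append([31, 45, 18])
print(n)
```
[[4, 3, 63], [5, 1, 4]]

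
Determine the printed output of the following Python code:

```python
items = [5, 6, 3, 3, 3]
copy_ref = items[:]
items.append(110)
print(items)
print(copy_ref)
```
[5, 6, 3, 3, 3, 110]
[5, 6, 3, 3, 3]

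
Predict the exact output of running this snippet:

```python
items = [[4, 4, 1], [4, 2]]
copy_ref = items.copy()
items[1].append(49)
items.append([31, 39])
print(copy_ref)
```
[[4, 4, 1], [4, 2, 49]]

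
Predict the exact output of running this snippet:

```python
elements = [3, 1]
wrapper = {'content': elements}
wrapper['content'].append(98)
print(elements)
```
[3, 1, 98]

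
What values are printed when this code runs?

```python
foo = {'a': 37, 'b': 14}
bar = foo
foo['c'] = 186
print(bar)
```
{'a': 37, 'b': 14, 'c': 186}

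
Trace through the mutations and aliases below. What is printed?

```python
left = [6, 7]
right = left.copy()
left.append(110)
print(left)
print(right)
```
[6, 7, 110]
[6, 7]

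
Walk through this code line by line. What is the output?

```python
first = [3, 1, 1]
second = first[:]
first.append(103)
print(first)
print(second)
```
[3, 1, 1, 103]
[3, 1, 1]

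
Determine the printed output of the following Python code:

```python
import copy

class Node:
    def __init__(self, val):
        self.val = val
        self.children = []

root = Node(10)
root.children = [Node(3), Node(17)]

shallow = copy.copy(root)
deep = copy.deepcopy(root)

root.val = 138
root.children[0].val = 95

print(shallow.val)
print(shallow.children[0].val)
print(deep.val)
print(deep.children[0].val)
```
10
95
10
3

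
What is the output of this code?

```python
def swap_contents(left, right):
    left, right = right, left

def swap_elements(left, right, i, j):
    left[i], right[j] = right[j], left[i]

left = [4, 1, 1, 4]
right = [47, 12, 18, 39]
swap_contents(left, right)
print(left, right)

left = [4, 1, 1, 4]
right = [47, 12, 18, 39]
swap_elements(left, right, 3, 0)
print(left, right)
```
[4, 1, 1, 4] [47, 12, 18, 39]
[4, 1, 1, 47] [4, 12, 18, 39]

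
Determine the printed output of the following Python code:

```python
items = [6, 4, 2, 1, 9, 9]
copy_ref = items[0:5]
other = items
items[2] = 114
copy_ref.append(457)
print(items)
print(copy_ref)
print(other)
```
[6, 4, 114, 1, 9, 9]
[6, 4, 2, 1, 9, 457]
[6, 4, 114, 1, 9, 9]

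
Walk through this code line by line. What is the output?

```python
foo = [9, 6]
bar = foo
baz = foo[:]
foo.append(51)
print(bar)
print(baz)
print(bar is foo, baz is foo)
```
[9, 6, 51]
[9, 6]
True False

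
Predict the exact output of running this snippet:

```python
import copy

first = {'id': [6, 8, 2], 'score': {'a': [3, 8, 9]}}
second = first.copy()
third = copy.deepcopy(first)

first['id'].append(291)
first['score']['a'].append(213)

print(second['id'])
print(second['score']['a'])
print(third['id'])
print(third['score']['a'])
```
[6, 8, 2, 291]
[3, 8, 9, 213]
[6, 8, 2]
[3, 8, 9]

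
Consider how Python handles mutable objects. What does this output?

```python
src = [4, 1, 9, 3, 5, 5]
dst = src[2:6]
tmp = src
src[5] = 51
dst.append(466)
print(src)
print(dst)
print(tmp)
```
[4, 1, 9, 3, 5, 51]
[9, 3, 5, 5, 466]
[4, 1, 9, 3, 5, 51]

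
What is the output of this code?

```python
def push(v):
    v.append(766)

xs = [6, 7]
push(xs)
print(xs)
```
[6, 7, 766]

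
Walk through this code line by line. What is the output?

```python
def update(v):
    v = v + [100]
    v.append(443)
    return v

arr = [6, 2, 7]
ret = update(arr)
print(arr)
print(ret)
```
[6, 2, 7]
[6, 2, 7, 100, 443]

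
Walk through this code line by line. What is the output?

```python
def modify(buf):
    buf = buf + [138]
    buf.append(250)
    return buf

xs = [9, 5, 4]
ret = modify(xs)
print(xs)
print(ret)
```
[9, 5, 4]
[9, 5, 4, 138, 250]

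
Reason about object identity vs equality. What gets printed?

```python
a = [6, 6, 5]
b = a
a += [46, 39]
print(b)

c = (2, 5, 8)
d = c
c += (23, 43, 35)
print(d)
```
[6, 6, 5, 46, 39]
(2, 5, 8)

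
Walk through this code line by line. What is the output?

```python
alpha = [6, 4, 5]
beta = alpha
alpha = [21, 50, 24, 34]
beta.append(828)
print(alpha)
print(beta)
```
[21, 50, 24, 34]
[6, 4, 5, 828]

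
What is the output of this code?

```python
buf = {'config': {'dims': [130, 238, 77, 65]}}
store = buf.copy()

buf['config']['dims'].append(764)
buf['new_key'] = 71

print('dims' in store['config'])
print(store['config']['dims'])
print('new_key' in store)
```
True
[130, 238, 77, 65, 764]
False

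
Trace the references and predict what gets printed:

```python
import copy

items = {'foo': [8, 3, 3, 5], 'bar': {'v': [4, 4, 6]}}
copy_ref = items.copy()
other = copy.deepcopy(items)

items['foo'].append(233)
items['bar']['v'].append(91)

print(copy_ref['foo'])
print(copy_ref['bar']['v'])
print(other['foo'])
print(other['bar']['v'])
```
[8, 3, 3, 5, 233]
[4, 4, 6, 91]
[8, 3, 3, 5]
[4, 4, 6]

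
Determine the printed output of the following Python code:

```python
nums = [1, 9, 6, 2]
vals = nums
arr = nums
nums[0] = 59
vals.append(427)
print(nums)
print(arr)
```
[59, 9, 6, 2, 427]
[59, 9, 6, 2, 427]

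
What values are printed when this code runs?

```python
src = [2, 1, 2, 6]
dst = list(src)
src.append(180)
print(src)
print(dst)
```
[2, 1, 2, 6, 180]
[2, 1, 2, 6]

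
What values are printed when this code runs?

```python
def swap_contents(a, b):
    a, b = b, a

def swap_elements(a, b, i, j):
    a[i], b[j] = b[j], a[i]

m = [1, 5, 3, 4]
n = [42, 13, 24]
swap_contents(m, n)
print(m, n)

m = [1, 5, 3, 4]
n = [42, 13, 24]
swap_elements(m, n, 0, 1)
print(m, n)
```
[1, 5, 3, 4] [42, 13, 24]
[13, 5, 3, 4] [42, 1, 24]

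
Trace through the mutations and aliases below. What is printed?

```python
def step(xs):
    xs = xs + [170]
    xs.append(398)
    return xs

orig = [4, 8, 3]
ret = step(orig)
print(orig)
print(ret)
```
[4, 8, 3]
[4, 8, 3, 170, 398]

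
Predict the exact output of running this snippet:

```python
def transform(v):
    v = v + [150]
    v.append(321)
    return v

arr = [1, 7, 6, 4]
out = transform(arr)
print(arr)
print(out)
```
[1, 7, 6, 4]
[1, 7, 6, 4, 150, 321]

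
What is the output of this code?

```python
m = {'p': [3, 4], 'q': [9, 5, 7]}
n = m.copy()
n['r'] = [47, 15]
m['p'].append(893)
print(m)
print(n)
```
{'p': [3, 4, 893], 'q': [9, 5, 7]}
{'p': [3, 4, 893], 'q': [9, 5, 7], 'r': [47, 15]}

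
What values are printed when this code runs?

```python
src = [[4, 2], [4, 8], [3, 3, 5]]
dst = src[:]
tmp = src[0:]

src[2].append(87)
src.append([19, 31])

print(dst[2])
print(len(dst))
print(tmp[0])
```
[3, 3, 5, 87]
3
[4, 2]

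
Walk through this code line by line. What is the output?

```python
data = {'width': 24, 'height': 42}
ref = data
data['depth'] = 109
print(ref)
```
{'width': 24, 'height': 42, 'depth': 109}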